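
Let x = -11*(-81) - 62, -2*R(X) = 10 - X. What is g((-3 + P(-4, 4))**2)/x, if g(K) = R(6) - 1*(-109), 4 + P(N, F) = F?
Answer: 107/829 ≈ 0.12907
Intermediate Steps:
P(N, F) = -4 + F
R(X) = -5 + X/2 (R(X) = -(10 - X)/2 = -5 + X/2)
x = 829 (x = 891 - 62 = 829)
g(K) = 107 (g(K) = (-5 + (1/2)*6) - 1*(-109) = (-5 + 3) + 109 = -2 + 109 = 107)
g((-3 + P(-4, 4))**2)/x = 107/829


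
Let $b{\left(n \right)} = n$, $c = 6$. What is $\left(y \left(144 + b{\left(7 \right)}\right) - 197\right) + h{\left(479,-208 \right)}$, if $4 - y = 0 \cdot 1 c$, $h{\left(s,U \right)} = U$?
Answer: $199$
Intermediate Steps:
$y = 4$ ($y = 4 - 0 \cdot 1 \cdot 6 = 4 - 0 \cdot 6 = 4 - 0 = 4 + 0 = 4$)
$\left(y \left(144 + b{\left(7 \right)}\right) - 197\right) + h{\left(479,-208 \right)} = \left(4 \left(144 + 7\right) - 197\right) - 208 = \left(4 \cdot 151 - 197\right) - 208 = \left(604 - 197\right) - 208 = 407 - 208 = 199$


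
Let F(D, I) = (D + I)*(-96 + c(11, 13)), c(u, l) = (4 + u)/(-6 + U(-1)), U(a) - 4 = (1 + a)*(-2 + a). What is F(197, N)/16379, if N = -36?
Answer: -33327/32758 ≈ -1.0174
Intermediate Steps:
U(a) = 4 + (1 + a)*(-2 + a)
c(u, l) = -2 - u/2 (c(u, l) = (4 + u)/(-6 + (2 + (-1)**2 - 1*(-1))) = (4 + u)/(-6 + (2 + 1 + 1)) = (4 + u)/(-6 + 4) = (4 + u)/(-2) = (4 + u)*(-1/2) = -2 - u/2)
F(D, I) = -207*D/2 - 207*I/2 (F(D, I) = (D + I)*(-96 + (-2 - 1/2*11)) = (D + I)*(-96 + (-2 - 11/2)) = (D + I)*(-96 - 15/2) = (D + I)*(-207/2) = -207*D/2 - 207*I/2)
F(197, N)/16379 = (-207/2*197 - 207/2*(-36))/16379 = (-40779/2 + 3726)*(1/16379) = -33327/2*1/16379 = -33327/32758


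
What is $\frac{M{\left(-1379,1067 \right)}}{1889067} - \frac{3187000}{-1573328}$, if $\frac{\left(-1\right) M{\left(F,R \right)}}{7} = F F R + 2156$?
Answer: $- \frac{2792567745816061}{371515250622} \approx -7516.7$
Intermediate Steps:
$M{\left(F,R \right)} = -15092 - 7 R F^{2}$ ($M{\left(F,R \right)} = - 7 \left(F F R + 2156\right) = - 7 \left(F^{2} R + 2156\right) = - 7 \left(R F^{2} + 2156\right) = - 7 \left(2156 + R F^{2}\right) = -15092 - 7 R F^{2}$)
$\frac{M{\left(-1379,1067 \right)}}{1889067} - \frac{3187000}{-1573328} = \frac{-15092 - 7469 \left(-1379\right)^{2}}{1889067} - \frac{3187000}{-1573328} = \left(-15092 - 7469 \cdot 1901641\right) \frac{1}{1889067} - - \frac{398375}{196666} = \left(-15092 - 14203356629\right) \frac{1}{1889067} + \frac{398375}{196666} = \left(-14203371721\right) \frac{1}{1889067} + \frac{398375}{196666} = - \frac{14203371721}{1889067} + \frac{398375}{196666} = - \frac{2792567745816061}{371515250622}$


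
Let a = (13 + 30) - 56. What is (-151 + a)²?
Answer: 26896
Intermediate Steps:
a = -13 (a = 43 - 56 = -13)
(-151 + a)² = (-151 - 13)² = (-164)² = 26896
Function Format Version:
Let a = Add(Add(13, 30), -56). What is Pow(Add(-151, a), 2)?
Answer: 26896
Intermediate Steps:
a = -13 (a = Add(43, -56) = -13)
Pow(Add(-151, a), 2) = Pow(Add(-151, -13), 2) = Pow(-164, 2) = 26896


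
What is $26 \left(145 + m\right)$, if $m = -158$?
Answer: $-338$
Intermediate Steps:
$26 \left(145 + m\right) = 26 \left(145 - 158\right) = 26 \left(-13\right) = -338$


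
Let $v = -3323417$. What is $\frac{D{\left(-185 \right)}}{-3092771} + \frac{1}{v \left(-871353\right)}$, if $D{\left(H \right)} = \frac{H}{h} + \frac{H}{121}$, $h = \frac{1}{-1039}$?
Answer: $- \frac{67351637583741188539}{1083707558884131826491} \approx -0.062149$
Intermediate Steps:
$h = - \frac{1}{1039} \approx -0.00096246$
$D{\left(H \right)} = - \frac{125718 H}{121}$ ($D{\left(H \right)} = \frac{H}{- \frac{1}{1039}} + \frac{H}{121} = H \left(-1039\right) + H \frac{1}{121} = - 1039 H + \frac{H}{121} = - \frac{125718 H}{121}$)
$\frac{D{\left(-185 \right)}}{-3092771} + \frac{1}{v \left(-871353\right)} = \frac{\left(- \frac{125718}{121}\right) \left(-185\right)}{-3092771} + \frac{1}{\left(-3323417\right) \left(-871353\right)} = \frac{23257830}{121} \left(- \frac{1}{3092771}\right) - - \frac{1}{2895869373201} = - \frac{23257830}{374225291} + \frac{1}{2895869373201} = - \frac{67351637583741188539}{1083707558884131826491}$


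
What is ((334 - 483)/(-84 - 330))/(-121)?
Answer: -149/50094 ≈ -0.0029744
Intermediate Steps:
((334 - 483)/(-84 - 330))/(-121) = -149/(-414)*(-1/121) = -149*(-1/414)*(-1/121) = (149/414)*(-1/121) = -149/50094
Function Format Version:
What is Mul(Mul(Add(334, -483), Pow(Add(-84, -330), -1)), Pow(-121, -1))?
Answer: Rational(-149, 50094) ≈ -0.0029744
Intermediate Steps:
Mul(Mul(Add(334, -483), Pow(Add(-84, -330), -1)), Pow(-121, -1)) = Mul(Mul(-149, Pow(-414, -1)), Rational(-1, 121)) = Mul(Mul(-149, Rational(-1, 414)), Rational(-1, 121)) = Mul(Rational(149, 414), Rational(-1, 121)) = Rational(-149, 50094)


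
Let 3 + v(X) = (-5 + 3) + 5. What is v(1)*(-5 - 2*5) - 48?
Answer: -48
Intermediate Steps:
v(X) = 0 (v(X) = -3 + ((-5 + 3) + 5) = -3 + (-2 + 5) = -3 + 3 = 0)
v(1)*(-5 - 2*5) - 48 = 0*(-5 - 2*5) - 48 = 0*(-5 - 10) - 48 = 0*(-15) - 48 = 0 - 48 = -48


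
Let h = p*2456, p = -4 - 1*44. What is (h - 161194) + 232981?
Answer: -46101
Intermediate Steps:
p = -48 (p = -4 - 44 = -48)
h = -117888 (h = -48*2456 = -117888)
(h - 161194) + 232981 = (-117888 - 161194) + 232981 = -279082 + 232981 = -46101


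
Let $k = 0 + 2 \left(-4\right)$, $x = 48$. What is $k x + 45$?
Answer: $-339$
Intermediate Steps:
$k = -8$ ($k = 0 - 8 = -8$)
$k x + 45 = \left(-8\right) 48 + 45 = -384 + 45 = -339$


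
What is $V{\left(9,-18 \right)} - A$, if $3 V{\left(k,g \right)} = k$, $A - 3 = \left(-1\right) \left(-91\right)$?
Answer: $-91$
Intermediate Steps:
$A = 94$ ($A = 3 - -91 = 3 + 91 = 94$)
$V{\left(k,g \right)} = \frac{k}{3}$
$V{\left(9,-18 \right)} - A = \frac{1}{3} \cdot 9 - 94 = 3 - 94 = -91$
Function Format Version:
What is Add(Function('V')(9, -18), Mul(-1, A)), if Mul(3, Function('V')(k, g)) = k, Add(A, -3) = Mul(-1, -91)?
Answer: -91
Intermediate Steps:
A = 94 (A = Add(3, Mul(-1, -91)) = Add(3, 91) = 94)
Function('V')(k, g) = Mul(Rational(1, 3), k)
Add(Function('V')(9, -18), Mul(-1, A)) = Add(Mul(Rational(1, 3), 9), Mul(-1, 94)) = Add(3, -94) = -91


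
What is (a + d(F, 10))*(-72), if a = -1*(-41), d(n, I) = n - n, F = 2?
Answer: -2952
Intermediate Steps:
d(n, I) = 0
a = 41
(a + d(F, 10))*(-72) = (41 + 0)*(-72) = 41*(-72) = -2952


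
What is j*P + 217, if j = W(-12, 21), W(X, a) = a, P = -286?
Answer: -5789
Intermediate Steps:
j = 21
j*P + 217 = 21*(-286) + 217 = -6006 + 217 = -5789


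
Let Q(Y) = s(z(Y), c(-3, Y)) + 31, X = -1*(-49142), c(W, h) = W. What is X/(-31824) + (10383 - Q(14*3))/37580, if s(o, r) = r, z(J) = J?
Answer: -37930471/29898648 ≈ -1.2686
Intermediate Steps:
X = 49142
Q(Y) = 28 (Q(Y) = -3 + 31 = 28)
X/(-31824) + (10383 - Q(14*3))/37580 = 49142/(-31824) + (10383 - 1*28)/37580 = 49142*(-1/31824) + (10383 - 28)*(1/37580) = -24571/15912 + 10355*(1/37580) = -24571/15912 + 2071/7516 = -37930471/29898648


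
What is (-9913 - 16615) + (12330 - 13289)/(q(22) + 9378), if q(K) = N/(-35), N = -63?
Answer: -1244141467/46899 ≈ -26528.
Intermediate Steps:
q(K) = 9/5 (q(K) = -63/(-35) = -63*(-1/35) = 9/5)
(-9913 - 16615) + (12330 - 13289)/(q(22) + 9378) = (-9913 - 16615) + (12330 - 13289)/(9/5 + 9378) = -26528 - 959/46899/5 = -26528 - 959*5/46899 = -26528 - 4795/46899 = -1244141467/46899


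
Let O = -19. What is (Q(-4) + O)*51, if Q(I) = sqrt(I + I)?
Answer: -969 + 102*I*sqrt(2) ≈ -969.0 + 144.25*I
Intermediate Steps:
Q(I) = sqrt(2)*sqrt(I) (Q(I) = sqrt(2*I) = sqrt(2)*sqrt(I))
(Q(-4) + O)*51 = (sqrt(2)*sqrt(-4) - 19)*51 = (sqrt(2)*(2*I) - 19)*51 = (2*I*sqrt(2) - 19)*51 = (-19 + 2*I*sqrt(2))*51 = -969 + 102*I*sqrt(2)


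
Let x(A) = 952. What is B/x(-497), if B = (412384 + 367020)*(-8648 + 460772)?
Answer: 44048406762/119 ≈ 3.7015e+8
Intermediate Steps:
B = 352387254096 (B = 779404*452124 = 352387254096)
B/x(-497) = 352387254096/952 = 352387254096*(1/952) = 44048406762/119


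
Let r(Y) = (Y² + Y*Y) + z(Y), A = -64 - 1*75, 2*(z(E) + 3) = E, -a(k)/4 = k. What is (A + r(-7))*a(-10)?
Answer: -1900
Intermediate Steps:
a(k) = -4*k
z(E) = -3 + E/2
A = -139 (A = -64 - 75 = -139)
r(Y) = -3 + Y/2 + 2*Y² (r(Y) = (Y² + Y*Y) + (-3 + Y/2) = (Y² + Y²) + (-3 + Y/2) = 2*Y² + (-3 + Y/2) = -3 + Y/2 + 2*Y²)
(A + r(-7))*a(-10) = (-139 + (-3 + (½)*(-7) + 2*(-7)²))*(-4*(-10)) = (-139 + (-3 - 7/2 + 2*49))*40 = (-139 + (-3 - 7/2 + 98))*40 = (-139 + 183/2)*40 = -95/2*40 = -1900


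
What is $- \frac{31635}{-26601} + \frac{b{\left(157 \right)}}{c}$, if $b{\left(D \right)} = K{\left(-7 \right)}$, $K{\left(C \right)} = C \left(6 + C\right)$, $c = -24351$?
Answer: $\frac{256719226}{215920317} \approx 1.189$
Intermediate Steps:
$b{\left(D \right)} = 7$ ($b{\left(D \right)} = - 7 \left(6 - 7\right) = \left(-7\right) \left(-1\right) = 7$)
$- \frac{31635}{-26601} + \frac{b{\left(157 \right)}}{c} = - \frac{31635}{-26601} + \frac{7}{-24351} = \left(-31635\right) \left(- \frac{1}{26601}\right) + 7 \left(- \frac{1}{24351}\right) = \frac{10545}{8867} - \frac{7}{24351} = \frac{256719226}{215920317}$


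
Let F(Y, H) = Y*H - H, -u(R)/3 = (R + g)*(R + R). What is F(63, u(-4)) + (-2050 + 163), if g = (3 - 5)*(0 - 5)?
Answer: 7041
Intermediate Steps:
g = 10 (g = -2*(-5) = 10)
u(R) = -6*R*(10 + R) (u(R) = -3*(R + 10)*(R + R) = -3*(10 + R)*2*R = -6*R*(10 + R))
F(Y, H) = -H + H*Y (F(Y, H) = H*Y - H = -H + H*Y)
F(63, u(-4)) + (-2050 + 163) = (-6*(-4)*(10 - 4))*(-1 + 63) + (-2050 + 163) = -6*(-4)*6*62 - 1887 = 144*62 - 1887 = 8928 - 1887 = 7041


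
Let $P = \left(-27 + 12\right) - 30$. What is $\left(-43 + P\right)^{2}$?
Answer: $7744$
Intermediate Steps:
$P = -45$ ($P = -15 - 30 = -45$)
$\left(-43 + P\right)^{2} = \left(-43 - 45\right)^{2} = \left(-88\right)^{2} = 7744$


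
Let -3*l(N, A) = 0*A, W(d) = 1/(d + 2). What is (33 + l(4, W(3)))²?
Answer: 1089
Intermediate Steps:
W(d) = 1/(2 + d)
l(N, A) = 0 (l(N, A) = -0*A = -⅓*0 = 0)
(33 + l(4, W(3)))² = (33 + 0)² = 33² = 1089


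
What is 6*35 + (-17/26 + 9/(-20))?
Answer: 54313/260 ≈ 208.90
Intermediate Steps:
6*35 + (-17/26 + 9/(-20)) = 210 + (-17*1/26 + 9*(-1/20)) = 210 + (-17/26 - 9/20) = 210 - 287/260 = 54313/260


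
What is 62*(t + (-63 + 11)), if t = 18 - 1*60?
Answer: -5828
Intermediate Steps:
t = -42 (t = 18 - 60 = -42)
62*(t + (-63 + 11)) = 62*(-42 + (-63 + 11)) = 62*(-42 - 52) = 62*(-94) = -5828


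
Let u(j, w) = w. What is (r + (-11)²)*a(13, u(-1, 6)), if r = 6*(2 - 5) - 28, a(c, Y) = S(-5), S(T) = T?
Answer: -375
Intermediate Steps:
a(c, Y) = -5
r = -46 (r = 6*(-3) - 28 = -18 - 28 = -46)
(r + (-11)²)*a(13, u(-1, 6)) = (-46 + (-11)²)*(-5) = (-46 + 121)*(-5) = 75*(-5) = -375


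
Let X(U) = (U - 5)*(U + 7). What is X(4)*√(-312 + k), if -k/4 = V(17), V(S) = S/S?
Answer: -22*I*√79 ≈ -195.54*I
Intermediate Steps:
V(S) = 1
X(U) = (-5 + U)*(7 + U)
k = -4 (k = -4*1 = -4)
X(4)*√(-312 + k) = (-35 + 4² + 2*4)*√(-312 - 4) = (-35 + 16 + 8)*√(-316) = -22*I*√79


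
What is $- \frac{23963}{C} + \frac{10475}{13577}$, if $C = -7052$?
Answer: $\frac{399215351}{95745004} \approx 4.1696$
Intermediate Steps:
$- \frac{23963}{C} + \frac{10475}{13577} = - \frac{23963}{-7052} + \frac{10475}{13577} = \left(-23963\right) \left(- \frac{1}{7052}\right) + 10475 \cdot \frac{1}{13577} = \frac{23963}{7052} + \frac{10475}{13577} = \frac{399215351}{95745004}$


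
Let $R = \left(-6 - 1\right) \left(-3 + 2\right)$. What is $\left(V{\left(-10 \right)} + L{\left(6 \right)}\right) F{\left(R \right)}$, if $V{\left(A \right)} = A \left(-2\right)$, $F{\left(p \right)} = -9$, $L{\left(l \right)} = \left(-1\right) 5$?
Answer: $-135$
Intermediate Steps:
$L{\left(l \right)} = -5$
$R = 7$ ($R = \left(-7\right) \left(-1\right) = 7$)
$V{\left(A \right)} = - 2 A$
$\left(V{\left(-10 \right)} + L{\left(6 \right)}\right) F{\left(R \right)} = \left(\left(-2\right) \left(-10\right) - 5\right) \left(-9\right) = \left(20 - 5\right) \left(-9\right) = 15 \left(-9\right) = -135$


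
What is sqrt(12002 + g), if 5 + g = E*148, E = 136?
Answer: 5*sqrt(1285) ≈ 179.23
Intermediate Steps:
g = 20123 (g = -5 + 136*148 = -5 + 20128 = 20123)
sqrt(12002 + g) = sqrt(12002 + 20123) = sqrt(32125) = 5*sqrt(1285)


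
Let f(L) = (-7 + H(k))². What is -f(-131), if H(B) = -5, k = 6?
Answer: -144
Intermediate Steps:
f(L) = 144 (f(L) = (-7 - 5)² = (-12)² = 144)
-f(-131) = -1*144 = -144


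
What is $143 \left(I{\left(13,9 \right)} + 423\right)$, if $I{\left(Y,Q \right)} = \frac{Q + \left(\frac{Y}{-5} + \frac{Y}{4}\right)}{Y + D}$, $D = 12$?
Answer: $\frac{30272099}{500} \approx 60544.0$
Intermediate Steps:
$I{\left(Y,Q \right)} = \frac{Q + \frac{Y}{20}}{12 + Y}$ ($I{\left(Y,Q \right)} = \frac{Q + \left(\frac{Y}{-5} + \frac{Y}{4}\right)}{Y + 12} = \frac{Q + \left(Y \left(- \frac{1}{5}\right) + Y \frac{1}{4}\right)}{12 + Y} = \frac{Q + \left(- \frac{Y}{5} + \frac{Y}{4}\right)}{12 + Y} = \frac{Q + \frac{Y}{20}}{12 + Y}$)
$143 \left(I{\left(13,9 \right)} + 423\right) = 143 \left(\frac{9 + \frac{1}{20} \cdot 13}{12 + 13} + 423\right) = 143 \left(\frac{9 + \frac{13}{20}}{25} + 423\right) = 143 \left(\frac{1}{25} \cdot \frac{193}{20} + 423\right) = 143 \left(\frac{193}{500} + 423\right) = 143 \cdot \frac{211693}{500} = \frac{30272099}{500}$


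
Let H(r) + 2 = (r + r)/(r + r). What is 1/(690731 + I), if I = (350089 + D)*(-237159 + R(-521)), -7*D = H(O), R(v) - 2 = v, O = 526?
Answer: -1/83207796565 ≈ -1.2018e-11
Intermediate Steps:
R(v) = 2 + v
H(r) = -1 (H(r) = -2 + (r + r)/(r + r) = -2 + (2*r)/((2*r)) = -2 + (2*r)*(1/(2*r)) = -2 + 1 = -1)
D = ⅐ (D = -⅐*(-1) = ⅐ ≈ 0.14286)
I = -83208487296 (I = (350089 + ⅐)*(-237159 + (2 - 521)) = 2450624*(-237159 - 519)/7 = (2450624/7)*(-237678) = -83208487296)
1/(690731 + I) = 1/(690731 - 83208487296) = 1/(-83207796565) = -1/83207796565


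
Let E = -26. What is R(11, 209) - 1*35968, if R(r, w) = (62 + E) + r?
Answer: -35921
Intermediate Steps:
R(r, w) = 36 + r (R(r, w) = (62 - 26) + r = 36 + r)
R(11, 209) - 1*35968 = (36 + 11) - 1*35968 = 47 - 35968 = -35921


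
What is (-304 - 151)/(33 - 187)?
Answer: 65/22 ≈ 2.9545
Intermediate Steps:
(-304 - 151)/(33 - 187) = -455/(-154) = -455*(-1/154) = 65/22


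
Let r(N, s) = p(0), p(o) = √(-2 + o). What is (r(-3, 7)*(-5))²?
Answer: -50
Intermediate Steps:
r(N, s) = I*√2 (r(N, s) = √(-2 + 0) = √(-2) = I*√2)
(r(-3, 7)*(-5))² = ((I*√2)*(-5))² = (-5*I*√2)² = -50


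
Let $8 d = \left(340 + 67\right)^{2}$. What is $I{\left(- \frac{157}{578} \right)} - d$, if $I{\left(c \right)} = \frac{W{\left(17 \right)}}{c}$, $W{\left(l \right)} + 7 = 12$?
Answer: $- \frac{26030013}{1256} \approx -20725.0$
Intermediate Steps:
$d = \frac{165649}{8}$ ($d = \frac{\left(340 + 67\right)^{2}}{8} = \frac{407^{2}}{8} = \frac{1}{8} \cdot 165649 = \frac{165649}{8} \approx 20706.0$)
$W{\left(l \right)} = 5$ ($W{\left(l \right)} = -7 + 12 = 5$)
$I{\left(c \right)} = \frac{5}{c}$
$I{\left(- \frac{157}{578} \right)} - d = \frac{5}{\left(-157\right) \frac{1}{578}} - \frac{165649}{8} = \frac{5}{- \frac{157}{578}} - \frac{165649}{8} = 5 \left(- \frac{578}{157}\right) - \frac{165649}{8} = - \frac{2890}{157} - \frac{165649}{8} = - \frac{26030013}{1256}$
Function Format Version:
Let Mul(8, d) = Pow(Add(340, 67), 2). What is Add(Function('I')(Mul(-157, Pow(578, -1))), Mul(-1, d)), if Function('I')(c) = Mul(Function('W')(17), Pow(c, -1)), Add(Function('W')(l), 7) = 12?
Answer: Rational(-26030013, 1256) ≈ -20725.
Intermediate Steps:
d = Rational(165649, 8) (d = Mul(Rational(1, 8), Pow(Add(340, 67), 2)) = Mul(Rational(1, 8), Pow(407, 2)) = Mul(Rational(1, 8), 165649) = Rational(165649, 8) ≈ 20706.)
Function('W')(l) = 5 (Function('W')(l) = Add(-7, 12) = 5)
Function('I')(c) = Mul(5, Pow(c, -1))
Add(Function('I')(Mul(-157, Pow(578, -1))), Mul(-1, d)) = Add(Mul(5, Pow(Mul(-157, Pow(578, -1)), -1)), Mul(-1, Rational(165649, 8))) = Add(Mul(5, Pow(Mul(-157, Rational(1, 578)), -1)), Rational(-165649, 8)) = Add(Mul(5, Pow(Rational(-157, 578), -1)), Rational(-165649, 8)) = Add(Mul(5, Rational(-578, 157)), Rational(-165649, 8)) = Add(Rational(-2890, 157), Rational(-165649, 8)) = Rational(-26030013, 1256)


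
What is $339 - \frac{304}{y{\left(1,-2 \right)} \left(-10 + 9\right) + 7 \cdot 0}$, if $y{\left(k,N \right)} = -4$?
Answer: $263$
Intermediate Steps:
$339 - \frac{304}{y{\left(1,-2 \right)} \left(-10 + 9\right) + 7 \cdot 0} = 339 - \frac{304}{- 4 \left(-10 + 9\right) + 7 \cdot 0} = 339 - \frac{304}{\left(-4\right) \left(-1\right) + 0} = 339 - \frac{304}{4 + 0} = 339 - \frac{304}{4} = 339 - 76 = 263$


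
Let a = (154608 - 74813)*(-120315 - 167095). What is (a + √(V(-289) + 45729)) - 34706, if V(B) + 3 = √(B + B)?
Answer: -22933915656 + √(45726 + 17*I*√2) ≈ -2.2934e+10 + 0.056215*I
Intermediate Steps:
V(B) = -3 + √2*√B (V(B) = -3 + √(B + B) = -3 + √(2*B) = -3 + √2*√B)
a = -22933880950 (a = 79795*(-287410) = -22933880950)
(a + √(V(-289) + 45729)) - 34706 = (-22933880950 + √((-3 + √2*√(-289)) + 45729)) - 34706 = (-22933880950 + √((-3 + √2*(17*I)) + 45729)) - 34706 = (-22933880950 + √((-3 + 17*I*√2) + 45729)) - 34706 = (-22933880950 + √(45726 + 17*I*√2)) - 34706 = -22933915656 + √(45726 + 17*I*√2)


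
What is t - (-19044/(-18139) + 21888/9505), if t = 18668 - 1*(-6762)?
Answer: 4383838649198/172411195 ≈ 25427.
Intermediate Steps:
t = 25430 (t = 18668 + 6762 = 25430)
t - (-19044/(-18139) + 21888/9505) = 25430 - (-19044/(-18139) + 21888/9505) = 25430 - (-19044*(-1/18139) + 21888*(1/9505)) = 25430 - (19044/18139 + 21888/9505) = 25430 - 1*578039652/172411195 = 25430 - 578039652/172411195 = 4383838649198/172411195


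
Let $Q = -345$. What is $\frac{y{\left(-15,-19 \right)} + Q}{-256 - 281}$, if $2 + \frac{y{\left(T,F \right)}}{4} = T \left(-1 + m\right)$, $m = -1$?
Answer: $\frac{233}{537} \approx 0.43389$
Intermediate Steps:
$y{\left(T,F \right)} = -8 - 8 T$ ($y{\left(T,F \right)} = -8 + 4 T \left(-1 - 1\right) = -8 + 4 T \left(-2\right) = -8 + 4 \left(- 2 T\right) = -8 - 8 T$)
$\frac{y{\left(-15,-19 \right)} + Q}{-256 - 281} = \frac{\left(-8 - -120\right) - 345}{-256 - 281} = \frac{\left(-8 + 120\right) - 345}{-537} = \left(112 - 345\right) \left(- \frac{1}{537}\right) = \left(-233\right) \left(- \frac{1}{537}\right) = \frac{233}{537}$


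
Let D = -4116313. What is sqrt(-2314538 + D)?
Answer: 3*I*sqrt(714539) ≈ 2535.9*I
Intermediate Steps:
sqrt(-2314538 + D) = sqrt(-2314538 - 4116313) = sqrt(-6430851) = 3*I*sqrt(714539)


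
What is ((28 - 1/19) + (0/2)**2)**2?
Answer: 281961/361 ≈ 781.06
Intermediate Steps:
((28 - 1/19) + (0/2)**2)**2 = ((28 - 1*1/19) + (0*(1/2))**2)**2 = ((28 - 1/19) + 0**2)**2 = (531/19 + 0)**2 = (531/19)**2 = 281961/361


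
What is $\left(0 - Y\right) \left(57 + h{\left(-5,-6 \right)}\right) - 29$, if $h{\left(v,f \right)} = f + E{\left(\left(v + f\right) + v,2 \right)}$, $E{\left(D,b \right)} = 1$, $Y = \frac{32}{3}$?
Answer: $- \frac{1751}{3} \approx -583.67$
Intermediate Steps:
$Y = \frac{32}{3}$ ($Y = 32 \cdot \frac{1}{3} = \frac{32}{3} \approx 10.667$)
$h{\left(v,f \right)} = 1 + f$ ($h{\left(v,f \right)} = f + 1 = 1 + f$)
$\left(0 - Y\right) \left(57 + h{\left(-5,-6 \right)}\right) - 29 = \left(0 - \frac{32}{3}\right) \left(57 + \left(1 - 6\right)\right) - 29 = \left(0 - \frac{32}{3}\right) \left(57 - 5\right) - 29 = \left(- \frac{32}{3}\right) 52 - 29 = - \frac{1664}{3} - 29 = - \frac{1751}{3}$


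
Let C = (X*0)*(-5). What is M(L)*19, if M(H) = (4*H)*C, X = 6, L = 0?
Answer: 0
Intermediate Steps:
C = 0 (C = (6*0)*(-5) = 0*(-5) = 0)
M(H) = 0 (M(H) = (4*H)*0 = 0)
M(L)*19 = 0*19 = 0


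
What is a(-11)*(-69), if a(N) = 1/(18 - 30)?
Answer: 23/4 ≈ 5.7500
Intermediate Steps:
a(N) = -1/12 (a(N) = 1/(-12) = -1/12)
a(-11)*(-69) = -1/12*(-69) = 23/4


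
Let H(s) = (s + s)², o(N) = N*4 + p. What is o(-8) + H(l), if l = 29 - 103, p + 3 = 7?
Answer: 21876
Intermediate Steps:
p = 4 (p = -3 + 7 = 4)
l = -74
o(N) = 4 + 4*N (o(N) = N*4 + 4 = 4*N + 4 = 4 + 4*N)
H(s) = 4*s² (H(s) = (2*s)² = 4*s²)
o(-8) + H(l) = (4 + 4*(-8)) + 4*(-74)² = (4 - 32) + 4*5476 = -28 + 21904 = 21876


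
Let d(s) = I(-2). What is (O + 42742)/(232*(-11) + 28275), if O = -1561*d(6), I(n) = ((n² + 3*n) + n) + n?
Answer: 52108/25723 ≈ 2.0257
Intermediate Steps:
I(n) = n² + 5*n (I(n) = (n² + 4*n) + n = n² + 5*n)
d(s) = -6 (d(s) = -2*(5 - 2) = -2*3 = -6)
O = 9366 (O = -1561*(-6) = 9366)
(O + 42742)/(232*(-11) + 28275) = (9366 + 42742)/(232*(-11) + 28275) = 52108/(-2552 + 28275) = 52108/25723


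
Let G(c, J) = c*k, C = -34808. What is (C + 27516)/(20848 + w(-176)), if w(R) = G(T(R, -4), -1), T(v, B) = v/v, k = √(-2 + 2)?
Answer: -1823/5212 ≈ -0.34977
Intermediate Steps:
k = 0 (k = √0 = 0)
T(v, B) = 1
G(c, J) = 0 (G(c, J) = c*0 = 0)
w(R) = 0
(C + 27516)/(20848 + w(-176)) = (-34808 + 27516)/(20848 + 0) = -7292/20848 = -7292*1/20848 = -1823/5212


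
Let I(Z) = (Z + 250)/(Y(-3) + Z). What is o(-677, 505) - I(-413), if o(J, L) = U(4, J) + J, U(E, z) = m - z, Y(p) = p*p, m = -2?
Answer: -971/404 ≈ -2.4035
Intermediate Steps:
Y(p) = p²
U(E, z) = -2 - z
o(J, L) = -2 (o(J, L) = (-2 - J) + J = -2)
I(Z) = (250 + Z)/(9 + Z) (I(Z) = (Z + 250)/((-3)² + Z) = (250 + Z)/(9 + Z))
o(-677, 505) - I(-413) = -2 - (250 - 413)/(9 - 413) = -2 - (-163)/(-404) = -2 - (-1)*(-163)/404 = -2 - 1*163/404 = -2 - 163/404 = -971/404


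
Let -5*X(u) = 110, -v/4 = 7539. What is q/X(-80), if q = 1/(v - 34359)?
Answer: 1/1419330 ≈ 7.0456e-7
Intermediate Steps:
v = -30156 (v = -4*7539 = -30156)
X(u) = -22 (X(u) = -⅕*110 = -22)
q = -1/64515 (q = 1/(-30156 - 34359) = 1/(-64515) = -1/64515 ≈ -1.5500e-5)
q/X(-80) = -1/64515/(-22) = -1/64515*(-1/22) = 1/1419330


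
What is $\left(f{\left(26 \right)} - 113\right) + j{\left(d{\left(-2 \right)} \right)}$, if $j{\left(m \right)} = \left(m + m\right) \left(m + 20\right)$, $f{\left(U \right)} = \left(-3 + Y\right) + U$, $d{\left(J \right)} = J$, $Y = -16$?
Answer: $-178$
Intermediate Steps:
$f{\left(U \right)} = -19 + U$ ($f{\left(U \right)} = \left(-3 - 16\right) + U = -19 + U$)
$j{\left(m \right)} = 2 m \left(20 + m\right)$
$\left(f{\left(26 \right)} - 113\right) + j{\left(d{\left(-2 \right)} \right)} = \left(\left(-19 + 26\right) - 113\right) + 2 \left(-2\right) \left(20 - 2\right) = \left(7 - 113\right) + 2 \left(-2\right) 18 = -106 - 72 = -178$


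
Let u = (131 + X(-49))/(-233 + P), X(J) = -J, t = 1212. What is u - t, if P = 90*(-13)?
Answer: -1700616/1403 ≈ -1212.1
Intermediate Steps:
P = -1170
u = -180/1403 (u = (131 - 1*(-49))/(-233 - 1170) = (131 + 49)/(-1403) = 180*(-1/1403) = -180/1403 ≈ -0.12830)
u - t = -180/1403 - 1*1212 = -180/1403 - 1212 = -1700616/1403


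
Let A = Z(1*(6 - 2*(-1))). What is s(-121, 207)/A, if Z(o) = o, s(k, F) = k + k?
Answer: -121/4 ≈ -30.250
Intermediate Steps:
s(k, F) = 2*k
A = 8 (A = 1*(6 - 2*(-1)) = 1*(6 + 2) = 1*8 = 8)
s(-121, 207)/A = (2*(-121))/8 = -242*⅛ = -121/4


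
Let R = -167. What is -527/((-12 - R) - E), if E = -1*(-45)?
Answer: -527/110 ≈ -4.7909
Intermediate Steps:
E = 45
-527/((-12 - R) - E) = -527/((-12 - 1*(-167)) - 1*45) = -527/((-12 + 167) - 45) = -527/(155 - 45) = -527/110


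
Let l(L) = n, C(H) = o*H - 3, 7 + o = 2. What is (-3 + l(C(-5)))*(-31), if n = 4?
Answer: -31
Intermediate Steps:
o = -5 (o = -7 + 2 = -5)
C(H) = -3 - 5*H (C(H) = -5*H - 3 = -3 - 5*H)
l(L) = 4
(-3 + l(C(-5)))*(-31) = (-3 + 4)*(-31) = 1*(-31) = -31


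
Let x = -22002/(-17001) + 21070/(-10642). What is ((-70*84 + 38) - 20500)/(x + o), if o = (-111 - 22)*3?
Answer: 397159743297/6026083162 ≈ 65.907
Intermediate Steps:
x = -20677631/30154107 (x = -22002*(-1/17001) + 21070*(-1/10642) = 7334/5667 - 10535/5321 = -20677631/30154107 ≈ -0.68573)
o = -399 (o = -133*3 = -399)
((-70*84 + 38) - 20500)/(x + o) = ((-70*84 + 38) - 20500)/(-20677631/30154107 - 399) = ((-5880 + 38) - 20500)/(-12052166324/30154107) = (-5842 - 20500)*(-30154107/12052166324) = -26342*(-30154107/12052166324) = 397159743297/6026083162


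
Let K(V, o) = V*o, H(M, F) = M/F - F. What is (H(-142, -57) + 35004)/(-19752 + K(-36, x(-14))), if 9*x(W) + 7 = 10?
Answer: -1998619/1126548 ≈ -1.7741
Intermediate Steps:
H(M, F) = -F + M/F
x(W) = 1/3 (x(W) = -7/9 + (1/9)*10 = -7/9 + 10/9 = 1/3)
(H(-142, -57) + 35004)/(-19752 + K(-36, x(-14))) = ((-1*(-57) - 142/(-57)) + 35004)/(-19752 - 36*1/3) = ((57 - 142*(-1/57)) + 35004)/(-19752 - 12) = ((57 + 142/57) + 35004)/(-19764) = (3391/57 + 35004)*(-1/19764) = (1998619/57)*(-1/19764) = -1998619/1126548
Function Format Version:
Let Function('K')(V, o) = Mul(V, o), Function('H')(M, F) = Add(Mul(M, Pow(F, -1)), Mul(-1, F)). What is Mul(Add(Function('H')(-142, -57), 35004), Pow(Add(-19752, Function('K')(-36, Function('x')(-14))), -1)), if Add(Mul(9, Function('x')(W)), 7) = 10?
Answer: Rational(-1998619, 1126548) ≈ -1.7741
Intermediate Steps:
Function('H')(M, F) = Add(Mul(-1, F), Mul(M, Pow(F, -1)))
Function('x')(W) = Rational(1, 3) (Function('x')(W) = Add(Rational(-7, 9), Mul(Rational(1, 9), 10)) = Add(Rational(-7, 9), Rational(10, 9)) = Rational(1, 3))
Mul(Add(Function('H')(-142, -57), 35004), Pow(Add(-19752, Function('K')(-36, Function('x')(-14))), -1)) = Mul(Add(Add(Mul(-1, -57), Mul(-142, Pow(-57, -1))), 35004), Pow(Add(-19752, Mul(-36, Rational(1, 3))), -1)) = Mul(Add(Add(57, Mul(-142, Rational(-1, 57))), 35004), Pow(Add(-19752, -12), -1)) = Mul(Add(Add(57, Rational(142, 57)), 35004), Pow(-19764, -1)) = Mul(Add(Rational(3391, 57), 35004), Rational(-1, 19764)) = Mul(Rational(1998619, 57), Rational(-1, 19764)) = Rational(-1998619, 1126548)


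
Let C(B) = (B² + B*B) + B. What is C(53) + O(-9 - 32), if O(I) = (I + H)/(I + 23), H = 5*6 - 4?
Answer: 34031/6 ≈ 5671.8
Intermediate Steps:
H = 26 (H = 30 - 4 = 26)
C(B) = B + 2*B² (C(B) = (B² + B²) + B = 2*B² + B = B + 2*B²)
O(I) = (26 + I)/(23 + I) (O(I) = (I + 26)/(I + 23) = (26 + I)/(23 + I))
C(53) + O(-9 - 32) = 53*(1 + 2*53) + (26 + (-9 - 32))/(23 + (-9 - 32)) = 53*(1 + 106) + (26 - 41)/(23 - 41) = 53*107 - 15/(-18) = 5671 - 1/18*(-15) = 5671 + ⅚ = 34031/6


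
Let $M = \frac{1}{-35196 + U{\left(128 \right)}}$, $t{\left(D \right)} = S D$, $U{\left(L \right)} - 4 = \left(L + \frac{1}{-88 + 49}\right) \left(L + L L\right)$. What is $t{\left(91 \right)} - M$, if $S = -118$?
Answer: $- \frac{290065250397}{27012968} \approx -10738.0$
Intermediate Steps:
$U{\left(L \right)} = 4 + \left(- \frac{1}{39} + L\right) \left(L + L^{2}\right)$ ($U{\left(L \right)} = 4 + \left(L + \frac{1}{-88 + 49}\right) \left(L + L L\right) = 4 + \left(L + \frac{1}{-39}\right) \left(L + L^{2}\right) = 4 + \left(L - \frac{1}{39}\right) \left(L + L^{2}\right) = 4 + \left(- \frac{1}{39} + L\right) \left(L + L^{2}\right)$)
$t{\left(D \right)} = - 118 D$
$M = \frac{13}{27012968}$ ($M = \frac{1}{-35196 + \left(4 + 128^{3} - \frac{128}{39} + \frac{38 \cdot 128^{2}}{39}\right)} = \frac{1}{-35196 + \left(4 + 2097152 - \frac{128}{39} + \frac{38}{39} \cdot 16384\right)} = \frac{1}{-35196 + \left(4 + 2097152 - \frac{128}{39} + \frac{622592}{39}\right)} = \frac{1}{-35196 + \frac{27470516}{13}} = \frac{1}{\frac{27012968}{13}} = \frac{13}{27012968} \approx 4.8125 \cdot 10^{-7}$)
$t{\left(91 \right)} - M = \left(-118\right) 91 - \frac{13}{27012968} = -10738 - \frac{13}{27012968} = - \frac{290065250397}{27012968}$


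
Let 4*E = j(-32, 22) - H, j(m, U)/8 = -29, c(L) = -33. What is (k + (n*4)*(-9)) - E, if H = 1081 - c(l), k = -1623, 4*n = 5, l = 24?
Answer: -2663/2 ≈ -1331.5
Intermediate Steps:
n = 5/4 (n = (¼)*5 = 5/4 ≈ 1.2500)
H = 1114 (H = 1081 - 1*(-33) = 1081 + 33 = 1114)
j(m, U) = -232 (j(m, U) = 8*(-29) = -232)
E = -673/2 (E = (-232 - 1*1114)/4 = (-232 - 1114)/4 = (¼)*(-1346) = -673/2 ≈ -336.50)
(k + (n*4)*(-9)) - E = (-1623 + ((5/4)*4)*(-9)) - 1*(-673/2) = (-1623 + 5*(-9)) + 673/2 = (-1623 - 45) + 673/2 = -1668 + 673/2 = -2663/2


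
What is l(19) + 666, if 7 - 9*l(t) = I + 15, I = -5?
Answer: 1997/3 ≈ 665.67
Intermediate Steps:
l(t) = -⅓ (l(t) = 7/9 - (-5 + 15)/9 = 7/9 - ⅑*10 = 7/9 - 10/9 = -⅓)
l(19) + 666 = -⅓ + 666 = 1997/3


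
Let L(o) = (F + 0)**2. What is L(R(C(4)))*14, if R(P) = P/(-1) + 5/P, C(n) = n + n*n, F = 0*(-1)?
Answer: 0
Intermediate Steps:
F = 0
C(n) = n + n**2
R(P) = -P + 5/P (R(P) = P*(-1) + 5/P = -P + 5/P)
L(o) = 0 (L(o) = (0 + 0)**2 = 0**2 = 0)
L(R(C(4)))*14 = 0*14 = 0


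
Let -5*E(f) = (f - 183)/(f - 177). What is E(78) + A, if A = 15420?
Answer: 508853/33 ≈ 15420.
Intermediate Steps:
E(f) = -(-183 + f)/(5*(-177 + f)) (E(f) = -(f - 183)/(5*(f - 177)) = -(-183 + f)/(5*(-177 + f)))
E(78) + A = (183 - 1*78)/(5*(-177 + 78)) + 15420 = (1/5)*(183 - 78)/(-99) + 15420 = (1/5)*(-1/99)*105 + 15420 = -7/33 + 15420 = 508853/33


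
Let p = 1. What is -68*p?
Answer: -68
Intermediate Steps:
-68*p = -68*1 = -68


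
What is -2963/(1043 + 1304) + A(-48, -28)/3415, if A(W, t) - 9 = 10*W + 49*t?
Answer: -14444166/8015005 ≈ -1.8021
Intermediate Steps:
A(W, t) = 9 + 10*W + 49*t (A(W, t) = 9 + (10*W + 49*t) = 9 + 10*W + 49*t)
-2963/(1043 + 1304) + A(-48, -28)/3415 = -2963/(1043 + 1304) + (9 + 10*(-48) + 49*(-28))/3415 = -2963/2347 + (9 - 480 - 1372)*(1/3415) = -2963*1/2347 - 1843*1/3415 = -2963/2347 - 1843/3415 = -14444166/8015005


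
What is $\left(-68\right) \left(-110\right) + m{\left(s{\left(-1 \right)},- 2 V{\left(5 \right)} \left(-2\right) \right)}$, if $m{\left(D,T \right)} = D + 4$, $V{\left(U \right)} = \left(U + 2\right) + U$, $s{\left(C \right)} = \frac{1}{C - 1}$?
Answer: $\frac{14967}{2} \approx 7483.5$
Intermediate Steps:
$s{\left(C \right)} = \frac{1}{-1 + C}$
$V{\left(U \right)} = 2 + 2 U$ ($V{\left(U \right)} = \left(2 + U\right) + U = 2 + 2 U$)
$m{\left(D,T \right)} = 4 + D$
$\left(-68\right) \left(-110\right) + m{\left(s{\left(-1 \right)},- 2 V{\left(5 \right)} \left(-2\right) \right)} = \left(-68\right) \left(-110\right) + \left(4 + \frac{1}{-1 - 1}\right) = 7480 + \left(4 + \frac{1}{-2}\right) = 7480 + \left(4 - \frac{1}{2}\right) = 7480 + \frac{7}{2} = \frac{14967}{2}$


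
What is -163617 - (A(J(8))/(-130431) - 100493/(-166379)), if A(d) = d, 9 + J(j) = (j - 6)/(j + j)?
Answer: -28405297976195437/173607834792 ≈ -1.6362e+5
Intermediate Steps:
J(j) = -9 + (-6 + j)/(2*j) (J(j) = -9 + (j - 6)/(j + j) = -9 + (-6 + j)/((2*j)) = -9 + (-6 + j)*(1/(2*j)) = -9 + (-6 + j)/(2*j))
-163617 - (A(J(8))/(-130431) - 100493/(-166379)) = -163617 - ((-17/2 - 3/8)/(-130431) - 100493/(-166379)) = -163617 - ((-17/2 - 3*⅛)*(-1/130431) - 100493*(-1/166379)) = -163617 - ((-17/2 - 3/8)*(-1/130431) + 100493/166379) = -163617 - (-71/8*(-1/130431) + 100493/166379) = -163617 - (71/1043448 + 100493/166379) = -163617 - 1*104871032773/173607834792 = -163617 - 104871032773/173607834792 = -28405297976195437/173607834792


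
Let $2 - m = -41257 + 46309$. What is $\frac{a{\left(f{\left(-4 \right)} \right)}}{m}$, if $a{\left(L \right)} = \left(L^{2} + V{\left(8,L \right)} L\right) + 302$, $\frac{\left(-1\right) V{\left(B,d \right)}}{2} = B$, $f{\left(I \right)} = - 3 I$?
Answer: $- \frac{127}{2525} \approx -0.050297$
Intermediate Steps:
$V{\left(B,d \right)} = - 2 B$
$a{\left(L \right)} = 302 + L^{2} - 16 L$ ($a{\left(L \right)} = \left(L^{2} + \left(-2\right) 8 L\right) + 302 = \left(L^{2} - 16 L\right) + 302 = 302 + L^{2} - 16 L$)
$m = -5050$ ($m = 2 - \left(-41257 + 46309\right) = 2 - 5052 = -5050$)
$\frac{a{\left(f{\left(-4 \right)} \right)}}{m} = \frac{302 + \left(\left(-3\right) \left(-4\right)\right)^{2} - 16 \left(\left(-3\right) \left(-4\right)\right)}{-5050} = \left(302 + 12^{2} - 192\right) \left(- \frac{1}{5050}\right) = \left(302 + 144 - 192\right) \left(- \frac{1}{5050}\right) = 254 \left(- \frac{1}{5050}\right) = - \frac{127}{2525}$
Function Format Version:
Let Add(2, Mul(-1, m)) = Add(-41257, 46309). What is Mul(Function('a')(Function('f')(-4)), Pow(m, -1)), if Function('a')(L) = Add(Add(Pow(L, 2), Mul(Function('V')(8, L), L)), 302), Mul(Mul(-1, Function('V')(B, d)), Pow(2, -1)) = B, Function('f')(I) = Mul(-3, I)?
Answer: Rational(-127, 2525) ≈ -0.050297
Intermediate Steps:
Function('V')(B, d) = Mul(-2, B)
Function('a')(L) = Add(302, Pow(L, 2), Mul(-16, L)) (Function('a')(L) = Add(Add(Pow(L, 2), Mul(Mul(-2, 8), L)), 302) = Add(Add(Pow(L, 2), Mul(-16, L)), 302) = Add(302, Pow(L, 2), Mul(-16, L)))
m = -5050 (m = Add(2, Mul(-1, Add(-41257, 46309))) = Add(2, Mul(-1, 5052)) = Add(2, -5052) = -5050)
Mul(Function('a')(Function('f')(-4)), Pow(m, -1)) = Mul(Add(302, Pow(Mul(-3, -4), 2), Mul(-16, Mul(-3, -4))), Pow(-5050, -1)) = Mul(Add(302, Pow(12, 2), Mul(-16, 12)), Rational(-1, 5050)) = Mul(Add(302, 144, -192), Rational(-1, 5050)) = Mul(254, Rational(-1, 5050)) = Rational(-127, 2525)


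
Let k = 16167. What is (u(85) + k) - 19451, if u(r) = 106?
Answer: -3178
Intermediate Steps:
(u(85) + k) - 19451 = (106 + 16167) - 19451 = 16273 - 19451 = -3178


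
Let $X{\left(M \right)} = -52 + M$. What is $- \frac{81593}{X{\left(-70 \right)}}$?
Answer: $\frac{81593}{122} \approx 668.79$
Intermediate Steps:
$- \frac{81593}{X{\left(-70 \right)}} = - \frac{81593}{-52 - 70} = - \frac{81593}{-122} = \left(-81593\right) \left(- \frac{1}{122}\right) = \frac{81593}{122}$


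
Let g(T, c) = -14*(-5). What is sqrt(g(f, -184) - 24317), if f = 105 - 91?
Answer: I*sqrt(24247) ≈ 155.71*I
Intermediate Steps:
f = 14
g(T, c) = 70
sqrt(g(f, -184) - 24317) = sqrt(70 - 24317) = sqrt(-24247) = I*sqrt(24247)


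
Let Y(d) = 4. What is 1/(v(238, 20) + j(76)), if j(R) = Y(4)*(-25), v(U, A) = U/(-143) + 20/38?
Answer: -2717/274792 ≈ -0.0098875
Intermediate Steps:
v(U, A) = 10/19 - U/143 (v(U, A) = U*(-1/143) + 20*(1/38) = -U/143 + 10/19 = 10/19 - U/143)
j(R) = -100 (j(R) = 4*(-25) = -100)
1/(v(238, 20) + j(76)) = 1/((10/19 - 1/143*238) - 100) = 1/((10/19 - 238/143) - 100) = 1/(-3092/2717 - 100) = 1/(-274792/2717) = -2717/274792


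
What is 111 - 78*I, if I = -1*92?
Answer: 7287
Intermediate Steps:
I = -92
111 - 78*I = 111 - 78*(-92) = 111 + 7176 = 7287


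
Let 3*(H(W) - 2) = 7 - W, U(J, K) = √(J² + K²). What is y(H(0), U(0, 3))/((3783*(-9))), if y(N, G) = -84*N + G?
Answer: 361/34047 ≈ 0.010603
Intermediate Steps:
H(W) = 13/3 - W/3 (H(W) = 2 + (7 - W)/3 = 2 + (7/3 - W/3) = 13/3 - W/3)
y(N, G) = G - 84*N
y(H(0), U(0, 3))/((3783*(-9))) = (√(0² + 3²) - 84*(13/3 - ⅓*0))/((3783*(-9))) = (√(0 + 9) - 84*(13/3 + 0))/(-34047) = (√9 - 84*13/3)*(-1/34047) = (3 - 364)*(-1/34047) = -361*(-1/34047) = 361/34047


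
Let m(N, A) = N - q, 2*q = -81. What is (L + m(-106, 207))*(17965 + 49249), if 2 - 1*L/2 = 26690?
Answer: -3592016981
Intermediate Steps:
q = -81/2 (q = (½)*(-81) = -81/2 ≈ -40.500)
L = -53376 (L = 4 - 2*26690 = 4 - 53380 = -53376)
m(N, A) = 81/2 + N (m(N, A) = N - 1*(-81/2) = N + 81/2 = 81/2 + N)
(L + m(-106, 207))*(17965 + 49249) = (-53376 + (81/2 - 106))*(17965 + 49249) = (-53376 - 131/2)*67214 = -106883/2*67214 = -3592016981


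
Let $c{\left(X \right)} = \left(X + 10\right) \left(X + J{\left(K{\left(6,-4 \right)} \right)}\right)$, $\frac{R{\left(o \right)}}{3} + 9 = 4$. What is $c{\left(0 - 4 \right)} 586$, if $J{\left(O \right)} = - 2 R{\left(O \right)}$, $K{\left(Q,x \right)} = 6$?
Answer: $91416$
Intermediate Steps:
$R{\left(o \right)} = -15$ ($R{\left(o \right)} = -27 + 3 \cdot 4 = -27 + 12 = -15$)
$J{\left(O \right)} = 30$ ($J{\left(O \right)} = \left(-2\right) \left(-15\right) = 30$)
$c{\left(X \right)} = \left(10 + X\right) \left(30 + X\right)$ ($c{\left(X \right)} = \left(X + 10\right) \left(X + 30\right) = \left(10 + X\right) \left(30 + X\right)$)
$c{\left(0 - 4 \right)} 586 = \left(300 + \left(0 - 4\right)^{2} + 40 \left(0 - 4\right)\right) 586 = \left(300 + \left(-4\right)^{2} + 40 \left(-4\right)\right) 586 = \left(300 + 16 - 160\right) 586 = 156 \cdot 586 = 91416$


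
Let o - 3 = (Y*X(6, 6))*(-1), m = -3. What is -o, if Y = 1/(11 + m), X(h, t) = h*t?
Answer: 3/2 ≈ 1.5000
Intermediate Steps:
Y = ⅛ (Y = 1/(11 - 3) = 1/8 = ⅛ ≈ 0.12500)
o = -3/2 (o = 3 + ((6*6)/8)*(-1) = 3 + ((⅛)*36)*(-1) = 3 + (9/2)*(-1) = 3 - 9/2 = -3/2 ≈ -1.5000)
-o = -1*(-3/2) = 3/2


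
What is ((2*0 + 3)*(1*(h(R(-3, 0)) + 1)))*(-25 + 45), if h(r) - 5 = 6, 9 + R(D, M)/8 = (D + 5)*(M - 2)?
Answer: 720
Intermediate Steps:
R(D, M) = -72 + 8*(-2 + M)*(5 + D) (R(D, M) = -72 + 8*((D + 5)*(M - 2)) = -72 + 8*((5 + D)*(-2 + M)) = -72 + 8*((-2 + M)*(5 + D)) = -72 + 8*(-2 + M)*(5 + D))
h(r) = 11 (h(r) = 5 + 6 = 11)
((2*0 + 3)*(1*(h(R(-3, 0)) + 1)))*(-25 + 45) = ((2*0 + 3)*(1*(11 + 1)))*(-25 + 45) = ((0 + 3)*(1*12))*20 = (3*12)*20 = 36*20 = 720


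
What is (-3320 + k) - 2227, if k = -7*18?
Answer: -5673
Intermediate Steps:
k = -126
(-3320 + k) - 2227 = (-3320 - 126) - 2227 = -3446 - 2227 = -5673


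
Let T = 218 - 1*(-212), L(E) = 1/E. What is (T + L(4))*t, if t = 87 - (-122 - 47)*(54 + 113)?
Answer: 24360755/2 ≈ 1.2180e+7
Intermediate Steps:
T = 430 (T = 218 + 212 = 430)
t = 28310 (t = 87 - (-169)*167 = 87 - 1*(-28223) = 87 + 28223 = 28310)
(T + L(4))*t = (430 + 1/4)*28310 = (430 + ¼)*28310 = (1721/4)*28310 = 24360755/2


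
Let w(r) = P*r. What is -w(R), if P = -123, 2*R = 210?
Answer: 12915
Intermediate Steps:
R = 105 (R = (½)*210 = 105)
w(r) = -123*r
-w(R) = -(-123)*105 = -1*(-12915) = 12915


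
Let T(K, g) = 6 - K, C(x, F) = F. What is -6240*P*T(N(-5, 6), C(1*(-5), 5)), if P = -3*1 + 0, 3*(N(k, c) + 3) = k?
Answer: 199680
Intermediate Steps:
N(k, c) = -3 + k/3
P = -3 (P = -3 + 0 = -3)
-6240*P*T(N(-5, 6), C(1*(-5), 5)) = -(-18720)*(6 - (-3 + (⅓)*(-5))) = -(-18720)*(6 - (-3 - 5/3)) = -(-18720)*(6 - 1*(-14/3)) = -(-18720)*(6 + 14/3) = -(-18720)*32/3 = -6240*(-32) = 199680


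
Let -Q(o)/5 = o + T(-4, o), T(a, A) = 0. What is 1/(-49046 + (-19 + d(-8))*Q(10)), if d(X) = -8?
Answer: -1/47696 ≈ -2.0966e-5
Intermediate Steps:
Q(o) = -5*o (Q(o) = -5*(o + 0) = -5*o)
1/(-49046 + (-19 + d(-8))*Q(10)) = 1/(-49046 + (-19 - 8)*(-5*10)) = 1/(-49046 - 27*(-50)) = 1/(-49046 + 1350) = 1/(-47696) = -1/47696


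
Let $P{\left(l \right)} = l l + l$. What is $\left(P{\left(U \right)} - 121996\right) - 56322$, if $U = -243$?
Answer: $-119512$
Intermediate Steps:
$P{\left(l \right)} = l + l^{2}$ ($P{\left(l \right)} = l^{2} + l = l + l^{2}$)
$\left(P{\left(U \right)} - 121996\right) - 56322 = \left(- 243 \left(1 - 243\right) - 121996\right) - 56322 = \left(\left(-243\right) \left(-242\right) - 121996\right) - 56322 = \left(58806 - 121996\right) - 56322 = -63190 - 56322 = -119512$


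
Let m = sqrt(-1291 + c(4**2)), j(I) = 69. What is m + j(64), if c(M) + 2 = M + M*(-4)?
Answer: 69 + 3*I*sqrt(149) ≈ 69.0 + 36.62*I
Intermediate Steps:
c(M) = -2 - 3*M (c(M) = -2 + (M + M*(-4)) = -2 + (M - 4*M) = -2 - 3*M)
m = 3*I*sqrt(149) (m = sqrt(-1291 + (-2 - 3*4**2)) = sqrt(-1291 + (-2 - 3*16)) = sqrt(-1291 + (-2 - 48)) = sqrt(-1291 - 50) = sqrt(-1341) = 3*I*sqrt(149) ≈ 36.62*I)
m + j(64) = 3*I*sqrt(149) + 69 = 69 + 3*I*sqrt(149)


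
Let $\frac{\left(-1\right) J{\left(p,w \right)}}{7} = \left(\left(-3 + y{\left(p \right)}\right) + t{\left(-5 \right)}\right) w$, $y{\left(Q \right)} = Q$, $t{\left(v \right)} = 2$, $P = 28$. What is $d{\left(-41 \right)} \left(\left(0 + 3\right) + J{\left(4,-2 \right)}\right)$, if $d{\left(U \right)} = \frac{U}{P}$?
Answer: $- \frac{1845}{28} \approx -65.893$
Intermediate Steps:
$d{\left(U \right)} = \frac{U}{28}$
$J{\left(p,w \right)} = - 7 w \left(-1 + p\right)$ ($J{\left(p,w \right)} = - 7 \left(\left(-3 + p\right) + 2\right) w = - 7 \left(-1 + p\right) w = - 7 w \left(-1 + p\right)$)
$d{\left(-41 \right)} \left(\left(0 + 3\right) + J{\left(4,-2 \right)}\right) = \frac{1}{28} \left(-41\right) \left(\left(0 + 3\right) + 7 \left(-2\right) \left(1 - 4\right)\right) = - \frac{41 \left(3 + 7 \left(-2\right) \left(1 - 4\right)\right)}{28} = - \frac{41 \left(3 + 7 \left(-2\right) \left(-3\right)\right)}{28} = - \frac{41 \left(3 + 42\right)}{28} = \left(- \frac{41}{28}\right) 45 = - \frac{1845}{28}$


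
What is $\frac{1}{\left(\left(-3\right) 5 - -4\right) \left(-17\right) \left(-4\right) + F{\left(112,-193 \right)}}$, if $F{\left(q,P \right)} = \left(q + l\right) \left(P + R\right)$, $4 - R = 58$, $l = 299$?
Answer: $- \frac{1}{102265} \approx -9.7785 \cdot 10^{-6}$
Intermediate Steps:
$R = -54$ ($R = 4 - 58 = -54$)
$F{\left(q,P \right)} = \left(-54 + P\right) \left(299 + q\right)$ ($F{\left(q,P \right)} = \left(q + 299\right) \left(P - 54\right) = \left(299 + q\right) \left(-54 + P\right) = \left(-54 + P\right) \left(299 + q\right)$)
$\frac{1}{\left(\left(-3\right) 5 - -4\right) \left(-17\right) \left(-4\right) + F{\left(112,-193 \right)}} = \frac{1}{\left(\left(-3\right) 5 - -4\right) \left(-17\right) \left(-4\right) - 101517} = \frac{1}{\left(-15 + 4\right) \left(-17\right) \left(-4\right) - 101517} = \frac{1}{\left(-11\right) \left(-17\right) \left(-4\right) - 101517} = \frac{1}{187 \left(-4\right) - 101517} = \frac{1}{-748 - 101517} = \frac{1}{-102265} = - \frac{1}{102265}$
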